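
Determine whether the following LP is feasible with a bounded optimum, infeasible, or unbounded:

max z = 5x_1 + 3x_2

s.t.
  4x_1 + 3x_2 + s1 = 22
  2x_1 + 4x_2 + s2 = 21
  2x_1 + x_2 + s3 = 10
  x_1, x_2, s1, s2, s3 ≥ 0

Feasible with a bounded optimal solution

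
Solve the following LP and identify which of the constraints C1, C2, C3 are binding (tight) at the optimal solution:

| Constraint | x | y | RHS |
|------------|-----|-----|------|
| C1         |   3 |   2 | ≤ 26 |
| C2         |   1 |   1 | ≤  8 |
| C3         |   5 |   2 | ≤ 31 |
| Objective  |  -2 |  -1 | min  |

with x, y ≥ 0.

At x = 5, y = 3, compute slack b - a·x for each constraint:
  C1: 26 − 21 = 5  (slack)
  C2: 8 − 8 = 0  (binding)
  C3: 31 − 31 = 0  (binding)

Optimal: x = 5, y = 3
Binding: C2, C3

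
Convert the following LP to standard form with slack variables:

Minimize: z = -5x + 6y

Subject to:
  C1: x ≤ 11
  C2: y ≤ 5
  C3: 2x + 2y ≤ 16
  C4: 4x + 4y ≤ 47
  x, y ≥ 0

min z = -5x + 6y

s.t.
  x + s1 = 11
  y + s2 = 5
  2x + 2y + s3 = 16
  4x + 4y + s4 = 47
  x, y, s1, s2, s3, s4 ≥ 0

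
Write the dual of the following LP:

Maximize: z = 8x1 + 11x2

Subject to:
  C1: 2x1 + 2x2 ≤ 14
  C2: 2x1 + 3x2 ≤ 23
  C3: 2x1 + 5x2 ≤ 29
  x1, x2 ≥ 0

Primal max cᵀx s.t. Ax ≤ b, x ≥ 0  →  Dual min bᵀy s.t. Aᵀy ≥ c, y ≥ 0.

Minimize: z = 14y1 + 23y2 + 29y3

Subject to:
  2y1 + 2y2 + 2y3 ≥ 8
  2y1 + 3y2 + 5y3 ≥ 11
  y1, y2, y3 ≥ 0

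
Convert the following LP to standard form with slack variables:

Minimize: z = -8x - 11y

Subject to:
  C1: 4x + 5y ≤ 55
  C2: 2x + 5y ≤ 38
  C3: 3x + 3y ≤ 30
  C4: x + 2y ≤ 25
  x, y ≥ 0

min z = -8x - 11y

s.t.
  4x + 5y + s1 = 55
  2x + 5y + s2 = 38
  3x + 3y + s3 = 30
  x + 2y + s4 = 25
  x, y, s1, s2, s3, s4 ≥ 0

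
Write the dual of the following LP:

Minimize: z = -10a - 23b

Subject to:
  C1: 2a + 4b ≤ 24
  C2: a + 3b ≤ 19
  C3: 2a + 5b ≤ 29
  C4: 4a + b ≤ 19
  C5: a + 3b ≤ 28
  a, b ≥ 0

Primal min cᵀx s.t. Ax ≤ b, x ≥ 0  →  Dual max −bᵀy s.t. Aᵀy ≥ −c, y ≥ 0.

Maximize: z = -24y1 - 19y2 - 29y3 - 19y4 - 28y5

Subject to:
  2y1 + y2 + 2y3 + 4y4 + y5 ≥ 10
  4y1 + 3y2 + 5y3 + y4 + 3y5 ≥ 23
  y1, y2, y3, y4, y5 ≥ 0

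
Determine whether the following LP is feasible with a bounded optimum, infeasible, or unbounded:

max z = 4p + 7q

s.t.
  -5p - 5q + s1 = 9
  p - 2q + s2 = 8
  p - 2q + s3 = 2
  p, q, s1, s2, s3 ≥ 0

Unbounded (objective can increase without bound)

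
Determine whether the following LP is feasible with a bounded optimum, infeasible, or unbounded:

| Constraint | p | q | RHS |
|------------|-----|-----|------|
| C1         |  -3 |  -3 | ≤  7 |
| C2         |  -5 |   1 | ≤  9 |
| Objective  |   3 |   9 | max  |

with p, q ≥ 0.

Unbounded (objective can increase without bound)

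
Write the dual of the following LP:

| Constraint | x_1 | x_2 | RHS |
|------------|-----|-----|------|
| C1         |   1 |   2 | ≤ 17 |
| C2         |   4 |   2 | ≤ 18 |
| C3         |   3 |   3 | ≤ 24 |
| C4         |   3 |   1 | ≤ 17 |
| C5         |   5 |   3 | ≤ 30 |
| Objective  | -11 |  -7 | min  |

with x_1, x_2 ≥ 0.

Primal min cᵀx s.t. Ax ≤ b, x ≥ 0  →  Dual max −bᵀy s.t. Aᵀy ≥ −c, y ≥ 0.

Maximize: z = -17y1 - 18y2 - 24y3 - 17y4 - 30y5

Subject to:
  y1 + 4y2 + 3y3 + 3y4 + 5y5 ≥ 11
  2y1 + 2y2 + 3y3 + y4 + 3y5 ≥ 7
  y1, y2, y3, y4, y5 ≥ 0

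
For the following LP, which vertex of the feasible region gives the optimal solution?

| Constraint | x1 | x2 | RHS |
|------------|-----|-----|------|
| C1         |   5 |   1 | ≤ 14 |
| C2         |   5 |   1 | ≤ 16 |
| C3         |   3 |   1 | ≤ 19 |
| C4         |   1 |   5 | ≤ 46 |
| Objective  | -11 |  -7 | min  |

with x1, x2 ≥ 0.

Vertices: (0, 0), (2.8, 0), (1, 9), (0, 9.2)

Evaluate the objective at each vertex of the feasible region:
  z(0, 0) = 0
  z(2.8, 0) = -30.8
  z(1, 9) = -74  ←
  z(0, 9.2) = -64.4
The minimum is at x1 = 1, x2 = 9.

(1, 9)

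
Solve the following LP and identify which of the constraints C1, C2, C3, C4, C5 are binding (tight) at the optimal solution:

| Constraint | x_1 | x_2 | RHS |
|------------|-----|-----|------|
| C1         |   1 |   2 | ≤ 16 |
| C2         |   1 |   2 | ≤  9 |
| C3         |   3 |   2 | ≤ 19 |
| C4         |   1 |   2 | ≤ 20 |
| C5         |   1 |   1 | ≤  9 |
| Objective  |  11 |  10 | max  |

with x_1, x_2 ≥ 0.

At x_1 = 5, x_2 = 2, compute slack b - a·x for each constraint:
  C1: 16 − 9 = 7  (slack)
  C2: 9 − 9 = 0  (binding)
  C3: 19 − 19 = 0  (binding)
  C4: 20 − 9 = 11  (slack)
  C5: 9 − 7 = 2  (slack)

Optimal: x_1 = 5, x_2 = 2
Binding: C2, C3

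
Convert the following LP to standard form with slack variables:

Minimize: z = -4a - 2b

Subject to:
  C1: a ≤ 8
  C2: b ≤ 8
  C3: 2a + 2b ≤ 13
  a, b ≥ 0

min z = -4a - 2b

s.t.
  a + s1 = 8
  b + s2 = 8
  2a + 2b + s3 = 13
  a, b, s1, s2, s3 ≥ 0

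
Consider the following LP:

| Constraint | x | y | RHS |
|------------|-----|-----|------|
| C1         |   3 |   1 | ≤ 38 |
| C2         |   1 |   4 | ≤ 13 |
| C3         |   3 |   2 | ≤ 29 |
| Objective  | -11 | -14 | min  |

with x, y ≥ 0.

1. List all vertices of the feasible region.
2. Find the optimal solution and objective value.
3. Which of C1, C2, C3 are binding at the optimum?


1. (0, 0), (9.667, 0), (9, 1), (0, 3.25)
2. x = 9, y = 1, z = -113
3. C2, C3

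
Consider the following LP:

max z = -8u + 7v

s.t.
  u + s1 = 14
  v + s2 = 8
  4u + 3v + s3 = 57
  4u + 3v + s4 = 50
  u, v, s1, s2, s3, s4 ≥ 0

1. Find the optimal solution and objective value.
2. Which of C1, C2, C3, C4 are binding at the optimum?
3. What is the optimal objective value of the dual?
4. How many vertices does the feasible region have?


1. u = 0, v = 8, z = 56
2. C2
3. 56
4. 4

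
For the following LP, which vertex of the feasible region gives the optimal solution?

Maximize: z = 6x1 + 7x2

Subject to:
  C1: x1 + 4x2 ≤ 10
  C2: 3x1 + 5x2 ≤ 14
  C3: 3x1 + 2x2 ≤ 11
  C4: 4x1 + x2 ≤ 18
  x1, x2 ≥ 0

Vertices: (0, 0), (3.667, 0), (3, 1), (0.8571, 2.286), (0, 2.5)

Evaluate the objective at each vertex of the feasible region:
  z(0, 0) = 0
  z(3.667, 0) = 22
  z(3, 1) = 25  ←
  z(0.8571, 2.286) = 21.14
  z(0, 2.5) = 17.5
The maximum is at x1 = 3, x2 = 1.

(3, 1)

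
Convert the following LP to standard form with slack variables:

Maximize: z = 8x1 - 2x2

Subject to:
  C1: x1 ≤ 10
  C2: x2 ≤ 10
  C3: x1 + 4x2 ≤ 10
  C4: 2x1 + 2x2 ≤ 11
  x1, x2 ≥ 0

max z = 8x1 - 2x2

s.t.
  x1 + s1 = 10
  x2 + s2 = 10
  x1 + 4x2 + s3 = 10
  2x1 + 2x2 + s4 = 11
  x1, x2, s1, s2, s3, s4 ≥ 0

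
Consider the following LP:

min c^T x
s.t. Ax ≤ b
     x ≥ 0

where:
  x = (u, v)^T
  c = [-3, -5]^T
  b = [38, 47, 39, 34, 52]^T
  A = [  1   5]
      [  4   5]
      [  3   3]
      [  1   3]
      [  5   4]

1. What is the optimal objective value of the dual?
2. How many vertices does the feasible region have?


1. -44
2. 5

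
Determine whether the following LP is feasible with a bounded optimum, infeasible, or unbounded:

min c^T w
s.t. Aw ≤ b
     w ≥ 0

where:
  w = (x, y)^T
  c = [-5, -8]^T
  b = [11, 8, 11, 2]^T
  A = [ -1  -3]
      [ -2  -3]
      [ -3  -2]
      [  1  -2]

Unbounded (objective can decrease without bound)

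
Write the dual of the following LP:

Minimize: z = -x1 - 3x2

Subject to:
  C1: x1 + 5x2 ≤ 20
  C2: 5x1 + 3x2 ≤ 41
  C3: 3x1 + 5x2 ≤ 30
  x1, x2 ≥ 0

Primal min cᵀx s.t. Ax ≤ b, x ≥ 0  →  Dual max −bᵀy s.t. Aᵀy ≥ −c, y ≥ 0.

Maximize: z = -20y1 - 41y2 - 30y3

Subject to:
  y1 + 5y2 + 3y3 ≥ 1
  5y1 + 3y2 + 5y3 ≥ 3
  y1, y2, y3 ≥ 0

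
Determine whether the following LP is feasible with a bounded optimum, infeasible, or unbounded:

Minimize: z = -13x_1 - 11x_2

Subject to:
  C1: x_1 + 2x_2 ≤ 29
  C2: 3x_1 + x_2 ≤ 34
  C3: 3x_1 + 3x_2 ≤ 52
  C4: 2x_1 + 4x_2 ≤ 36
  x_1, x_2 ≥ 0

Feasible with a bounded optimal solution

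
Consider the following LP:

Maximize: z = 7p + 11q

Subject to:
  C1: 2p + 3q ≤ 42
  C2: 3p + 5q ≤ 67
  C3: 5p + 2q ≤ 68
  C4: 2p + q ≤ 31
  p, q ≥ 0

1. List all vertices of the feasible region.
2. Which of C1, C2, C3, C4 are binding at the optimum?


1. (0, 0), (13.6, 0), (10.91, 6.727), (9, 8), (0, 13.4)
2. C1, C2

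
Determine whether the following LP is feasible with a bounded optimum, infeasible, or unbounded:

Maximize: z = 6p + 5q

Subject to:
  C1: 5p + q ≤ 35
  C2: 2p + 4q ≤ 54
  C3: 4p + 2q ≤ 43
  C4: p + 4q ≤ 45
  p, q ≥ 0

Feasible with a bounded optimal solution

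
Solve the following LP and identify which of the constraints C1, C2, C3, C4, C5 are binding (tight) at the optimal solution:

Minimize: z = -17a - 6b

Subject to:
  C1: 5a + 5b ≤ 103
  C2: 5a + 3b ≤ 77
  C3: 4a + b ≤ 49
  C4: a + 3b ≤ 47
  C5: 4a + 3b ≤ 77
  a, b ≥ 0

At a = 10, b = 9, compute slack b - a·x for each constraint:
  C1: 103 − 95 = 8  (slack)
  C2: 77 − 77 = 0  (binding)
  C3: 49 − 49 = 0  (binding)
  C4: 47 − 37 = 10  (slack)
  C5: 77 − 67 = 10  (slack)

Optimal: a = 10, b = 9
Binding: C2, C3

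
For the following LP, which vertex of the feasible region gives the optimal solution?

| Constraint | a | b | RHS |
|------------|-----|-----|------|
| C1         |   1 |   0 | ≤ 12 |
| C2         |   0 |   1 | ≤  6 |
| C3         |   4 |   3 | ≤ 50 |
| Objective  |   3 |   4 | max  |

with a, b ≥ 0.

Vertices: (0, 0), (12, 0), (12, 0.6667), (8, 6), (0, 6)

Evaluate the objective at each vertex of the feasible region:
  z(0, 0) = 0
  z(12, 0) = 36
  z(12, 0.6667) = 38.67
  z(8, 6) = 48  ←
  z(0, 6) = 24
The maximum is at a = 8, b = 6.

(8, 6)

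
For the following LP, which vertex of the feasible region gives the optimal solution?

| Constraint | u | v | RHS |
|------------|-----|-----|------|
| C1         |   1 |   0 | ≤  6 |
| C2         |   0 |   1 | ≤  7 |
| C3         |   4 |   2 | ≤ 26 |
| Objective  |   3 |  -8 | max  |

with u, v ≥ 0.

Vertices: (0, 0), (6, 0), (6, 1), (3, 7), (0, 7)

Evaluate the objective at each vertex of the feasible region:
  z(0, 0) = 0
  z(6, 0) = 18  ←
  z(6, 1) = 10
  z(3, 7) = -47
  z(0, 7) = -56
The maximum is at u = 6, v = 0.

(6, 0)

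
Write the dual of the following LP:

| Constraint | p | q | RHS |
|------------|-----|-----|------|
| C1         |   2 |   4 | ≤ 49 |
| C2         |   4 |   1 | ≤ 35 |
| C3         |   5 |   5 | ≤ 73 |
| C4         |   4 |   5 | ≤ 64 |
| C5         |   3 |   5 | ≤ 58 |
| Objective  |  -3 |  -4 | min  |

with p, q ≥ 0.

Primal min cᵀx s.t. Ax ≤ b, x ≥ 0  →  Dual max −bᵀy s.t. Aᵀy ≥ −c, y ≥ 0.

Maximize: z = -49y1 - 35y2 - 73y3 - 64y4 - 58y5

Subject to:
  2y1 + 4y2 + 5y3 + 4y4 + 3y5 ≥ 3
  4y1 + y2 + 5y3 + 5y4 + 5y5 ≥ 4
  y1, y2, y3, y4, y5 ≥ 0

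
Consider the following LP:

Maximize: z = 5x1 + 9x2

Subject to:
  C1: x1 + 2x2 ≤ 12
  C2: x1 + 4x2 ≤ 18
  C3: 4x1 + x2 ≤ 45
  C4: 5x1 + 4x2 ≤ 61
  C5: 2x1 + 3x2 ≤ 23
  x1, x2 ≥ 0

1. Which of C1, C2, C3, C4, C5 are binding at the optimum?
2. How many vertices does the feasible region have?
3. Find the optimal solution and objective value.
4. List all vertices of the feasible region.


1. C1, C5
2. 6
3. x1 = 10, x2 = 1, z = 59
4. (0, 0), (11.25, 0), (11.2, 0.2), (10, 1), (6, 3), (0, 4.5)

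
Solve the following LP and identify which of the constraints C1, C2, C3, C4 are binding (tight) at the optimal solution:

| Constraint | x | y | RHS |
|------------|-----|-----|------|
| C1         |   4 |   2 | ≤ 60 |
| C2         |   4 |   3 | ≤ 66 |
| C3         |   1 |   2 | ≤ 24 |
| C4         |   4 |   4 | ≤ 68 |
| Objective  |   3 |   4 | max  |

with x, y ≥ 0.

At x = 10, y = 7, compute slack b - a·x for each constraint:
  C1: 60 − 54 = 6  (slack)
  C2: 66 − 61 = 5  (slack)
  C3: 24 − 24 = 0  (binding)
  C4: 68 − 68 = 0  (binding)

Optimal: x = 10, y = 7
Binding: C3, C4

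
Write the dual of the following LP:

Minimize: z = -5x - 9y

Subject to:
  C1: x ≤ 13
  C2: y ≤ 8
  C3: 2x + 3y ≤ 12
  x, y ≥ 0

Primal min cᵀx s.t. Ax ≤ b, x ≥ 0  →  Dual max −bᵀy s.t. Aᵀy ≥ −c, y ≥ 0.

Maximize: z = -13y1 - 8y2 - 12y3

Subject to:
  y1 + 2y3 ≥ 5
  y2 + 3y3 ≥ 9
  y1, y2, y3 ≥ 0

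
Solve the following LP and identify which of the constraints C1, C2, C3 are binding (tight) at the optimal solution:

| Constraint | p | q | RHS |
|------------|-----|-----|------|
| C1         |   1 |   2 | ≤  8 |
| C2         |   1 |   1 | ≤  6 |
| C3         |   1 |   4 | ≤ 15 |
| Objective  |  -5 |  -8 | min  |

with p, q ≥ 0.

At p = 4, q = 2, compute slack b - a·x for each constraint:
  C1: 8 − 8 = 0  (binding)
  C2: 6 − 6 = 0  (binding)
  C3: 15 − 12 = 3  (slack)

Optimal: p = 4, q = 2
Binding: C1, C2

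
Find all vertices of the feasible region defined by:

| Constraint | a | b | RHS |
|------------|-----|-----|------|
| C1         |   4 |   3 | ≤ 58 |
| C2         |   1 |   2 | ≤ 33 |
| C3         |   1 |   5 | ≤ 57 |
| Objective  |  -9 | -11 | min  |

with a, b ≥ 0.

(0, 0), (14.5, 0), (7, 10), (0, 11.4)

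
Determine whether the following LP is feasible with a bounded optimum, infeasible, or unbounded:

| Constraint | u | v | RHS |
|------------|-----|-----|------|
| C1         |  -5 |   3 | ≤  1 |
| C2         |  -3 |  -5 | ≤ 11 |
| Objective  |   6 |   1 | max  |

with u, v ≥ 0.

Unbounded (objective can increase without bound)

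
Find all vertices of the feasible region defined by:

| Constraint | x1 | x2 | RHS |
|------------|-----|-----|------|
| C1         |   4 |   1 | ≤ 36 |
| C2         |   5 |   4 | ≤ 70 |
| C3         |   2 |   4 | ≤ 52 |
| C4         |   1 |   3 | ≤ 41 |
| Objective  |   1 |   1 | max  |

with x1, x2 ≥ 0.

(0, 0), (9, 0), (6.727, 9.091), (6, 10), (0, 13)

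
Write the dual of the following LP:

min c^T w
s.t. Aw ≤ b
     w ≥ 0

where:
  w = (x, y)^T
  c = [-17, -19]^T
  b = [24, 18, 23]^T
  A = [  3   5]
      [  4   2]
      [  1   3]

Primal min cᵀx s.t. Ax ≤ b, x ≥ 0  →  Dual max −bᵀy s.t. Aᵀy ≥ −c, y ≥ 0.

Maximize: z = -24y1 - 18y2 - 23y3

Subject to:
  3y1 + 4y2 + y3 ≥ 17
  5y1 + 2y2 + 3y3 ≥ 19
  y1, y2, y3 ≥ 0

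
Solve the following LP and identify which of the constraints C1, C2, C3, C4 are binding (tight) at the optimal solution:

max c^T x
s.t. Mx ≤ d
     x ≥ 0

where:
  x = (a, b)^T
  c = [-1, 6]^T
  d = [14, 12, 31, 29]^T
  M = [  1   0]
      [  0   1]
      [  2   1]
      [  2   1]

At a = 0, b = 12, compute slack b - a·x for each constraint:
  C1: 14 − 0 = 14  (slack)
  C2: 12 − 12 = 0  (binding)
  C3: 31 − 12 = 19  (slack)
  C4: 29 − 12 = 17  (slack)

Optimal: a = 0, b = 12
Binding: C2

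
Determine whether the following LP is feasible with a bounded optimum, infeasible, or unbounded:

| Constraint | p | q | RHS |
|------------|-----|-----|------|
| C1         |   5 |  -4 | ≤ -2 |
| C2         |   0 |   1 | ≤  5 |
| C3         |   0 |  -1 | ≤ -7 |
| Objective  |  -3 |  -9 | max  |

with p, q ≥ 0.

Infeasible (no feasible solution exists)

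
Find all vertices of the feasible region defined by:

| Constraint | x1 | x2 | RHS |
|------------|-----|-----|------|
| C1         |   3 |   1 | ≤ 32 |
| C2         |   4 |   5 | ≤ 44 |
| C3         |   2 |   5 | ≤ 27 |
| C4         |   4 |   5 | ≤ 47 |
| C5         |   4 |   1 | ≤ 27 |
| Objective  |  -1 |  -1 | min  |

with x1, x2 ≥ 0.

(0, 0), (6.75, 0), (6, 3), (0, 5.4)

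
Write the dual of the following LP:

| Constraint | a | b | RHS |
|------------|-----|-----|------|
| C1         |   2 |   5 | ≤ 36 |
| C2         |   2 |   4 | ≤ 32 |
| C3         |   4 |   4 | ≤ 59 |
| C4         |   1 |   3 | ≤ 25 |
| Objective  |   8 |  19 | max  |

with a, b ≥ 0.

Primal max cᵀx s.t. Ax ≤ b, x ≥ 0  →  Dual min bᵀy s.t. Aᵀy ≥ c, y ≥ 0.

Minimize: z = 36y1 + 32y2 + 59y3 + 25y4

Subject to:
  2y1 + 2y2 + 4y3 + y4 ≥ 8
  5y1 + 4y2 + 4y3 + 3y4 ≥ 19
  y1, y2, y3, y4 ≥ 0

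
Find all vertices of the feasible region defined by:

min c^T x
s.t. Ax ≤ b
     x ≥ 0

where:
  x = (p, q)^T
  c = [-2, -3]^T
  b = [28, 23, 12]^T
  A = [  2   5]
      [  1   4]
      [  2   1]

(0, 0), (6, 0), (4, 4), (0, 5.6)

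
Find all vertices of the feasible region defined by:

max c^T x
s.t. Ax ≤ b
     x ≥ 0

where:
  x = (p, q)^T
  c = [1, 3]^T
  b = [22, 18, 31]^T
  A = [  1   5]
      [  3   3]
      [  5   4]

(0, 0), (6, 0), (2, 4), (0, 4.4)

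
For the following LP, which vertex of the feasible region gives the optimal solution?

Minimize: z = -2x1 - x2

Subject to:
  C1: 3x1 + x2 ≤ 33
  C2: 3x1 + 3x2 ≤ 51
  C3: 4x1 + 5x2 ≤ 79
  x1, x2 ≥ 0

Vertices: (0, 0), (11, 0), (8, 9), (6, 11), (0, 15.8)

Evaluate the objective at each vertex of the feasible region:
  z(0, 0) = 0
  z(11, 0) = -22
  z(8, 9) = -25  ←
  z(6, 11) = -23
  z(0, 15.8) = -15.8
The minimum is at x1 = 8, x2 = 9.

(8, 9)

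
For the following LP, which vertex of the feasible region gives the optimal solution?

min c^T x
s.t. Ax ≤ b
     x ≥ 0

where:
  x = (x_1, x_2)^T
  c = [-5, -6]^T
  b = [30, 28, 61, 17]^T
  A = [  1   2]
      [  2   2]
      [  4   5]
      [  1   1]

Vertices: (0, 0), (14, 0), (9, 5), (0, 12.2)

Evaluate the objective at each vertex of the feasible region:
  z(0, 0) = 0
  z(14, 0) = -70
  z(9, 5) = -75  ←
  z(0, 12.2) = -73.2
The minimum is at x_1 = 9, x_2 = 5.

(9, 5)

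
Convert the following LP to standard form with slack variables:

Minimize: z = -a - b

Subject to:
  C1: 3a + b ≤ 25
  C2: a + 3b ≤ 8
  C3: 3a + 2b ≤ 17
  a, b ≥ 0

min z = -a - b

s.t.
  3a + b + s1 = 25
  a + 3b + s2 = 8
  3a + 2b + s3 = 17
  a, b, s1, s2, s3 ≥ 0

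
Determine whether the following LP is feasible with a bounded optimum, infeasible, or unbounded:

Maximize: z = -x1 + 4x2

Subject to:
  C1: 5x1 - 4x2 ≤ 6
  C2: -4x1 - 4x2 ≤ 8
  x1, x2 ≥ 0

Unbounded (objective can increase without bound)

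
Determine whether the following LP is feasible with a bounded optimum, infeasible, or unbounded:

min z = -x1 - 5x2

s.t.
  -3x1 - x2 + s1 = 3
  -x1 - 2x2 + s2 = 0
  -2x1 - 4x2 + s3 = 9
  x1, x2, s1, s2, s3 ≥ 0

Unbounded (objective can decrease without bound)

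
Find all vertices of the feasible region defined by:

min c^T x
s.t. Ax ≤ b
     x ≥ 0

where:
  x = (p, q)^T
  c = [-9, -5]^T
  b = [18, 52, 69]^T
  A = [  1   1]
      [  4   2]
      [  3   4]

(0, 0), (13, 0), (8, 10), (3, 15), (0, 17.25)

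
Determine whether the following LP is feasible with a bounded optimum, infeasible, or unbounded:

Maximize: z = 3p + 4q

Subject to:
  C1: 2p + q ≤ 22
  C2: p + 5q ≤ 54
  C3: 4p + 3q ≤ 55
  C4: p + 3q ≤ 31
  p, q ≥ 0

Feasible with a bounded optimal solution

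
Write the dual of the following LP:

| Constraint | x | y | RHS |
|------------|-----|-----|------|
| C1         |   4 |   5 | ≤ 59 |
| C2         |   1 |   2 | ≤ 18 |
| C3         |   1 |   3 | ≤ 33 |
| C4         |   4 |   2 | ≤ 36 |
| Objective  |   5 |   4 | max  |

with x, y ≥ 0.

Primal max cᵀx s.t. Ax ≤ b, x ≥ 0  →  Dual min bᵀy s.t. Aᵀy ≥ c, y ≥ 0.

Minimize: z = 59y1 + 18y2 + 33y3 + 36y4

Subject to:
  4y1 + y2 + y3 + 4y4 ≥ 5
  5y1 + 2y2 + 3y3 + 2y4 ≥ 4
  y1, y2, y3, y4 ≥ 0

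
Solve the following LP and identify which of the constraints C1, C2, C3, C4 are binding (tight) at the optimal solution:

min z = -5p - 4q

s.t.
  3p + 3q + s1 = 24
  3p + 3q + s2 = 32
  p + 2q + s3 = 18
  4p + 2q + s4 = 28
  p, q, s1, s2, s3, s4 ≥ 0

At p = 6, q = 2, compute slack b - a·x for each constraint:
  C1: 24 − 24 = 0  (binding)
  C2: 32 − 24 = 8  (slack)
  C3: 18 − 10 = 8  (slack)
  C4: 28 − 28 = 0  (binding)

Optimal: p = 6, q = 2
Binding: C1, C4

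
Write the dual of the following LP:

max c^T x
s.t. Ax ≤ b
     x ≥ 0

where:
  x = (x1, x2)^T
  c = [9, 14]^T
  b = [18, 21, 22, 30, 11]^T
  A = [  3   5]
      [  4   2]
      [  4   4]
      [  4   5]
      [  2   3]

Primal max cᵀx s.t. Ax ≤ b, x ≥ 0  →  Dual min bᵀy s.t. Aᵀy ≥ c, y ≥ 0.

Minimize: z = 18y1 + 21y2 + 22y3 + 30y4 + 11y5

Subject to:
  3y1 + 4y2 + 4y3 + 4y4 + 2y5 ≥ 9
  5y1 + 2y2 + 4y3 + 5y4 + 3y5 ≥ 14
  y1, y2, y3, y4, y5 ≥ 0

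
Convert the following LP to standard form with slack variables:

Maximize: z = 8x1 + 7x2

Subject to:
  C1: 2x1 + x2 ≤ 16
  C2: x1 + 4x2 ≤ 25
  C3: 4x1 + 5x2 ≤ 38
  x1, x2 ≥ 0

max z = 8x1 + 7x2

s.t.
  2x1 + x2 + s1 = 16
  x1 + 4x2 + s2 = 25
  4x1 + 5x2 + s3 = 38
  x1, x2, s1, s2, s3 ≥ 0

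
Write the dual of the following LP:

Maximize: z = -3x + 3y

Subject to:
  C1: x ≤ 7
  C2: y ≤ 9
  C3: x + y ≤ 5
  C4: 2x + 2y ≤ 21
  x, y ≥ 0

Primal max cᵀx s.t. Ax ≤ b, x ≥ 0  →  Dual min bᵀy s.t. Aᵀy ≥ c, y ≥ 0.

Minimize: z = 7y1 + 9y2 + 5y3 + 21y4

Subject to:
  y1 + y3 + 2y4 ≥ -3
  y2 + y3 + 2y4 ≥ 3
  y1, y2, y3, y4 ≥ 0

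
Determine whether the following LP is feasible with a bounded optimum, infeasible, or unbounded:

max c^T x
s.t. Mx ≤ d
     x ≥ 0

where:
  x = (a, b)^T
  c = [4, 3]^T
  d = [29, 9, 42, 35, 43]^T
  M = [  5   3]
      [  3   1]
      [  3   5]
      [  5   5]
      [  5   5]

Feasible with a bounded optimal solution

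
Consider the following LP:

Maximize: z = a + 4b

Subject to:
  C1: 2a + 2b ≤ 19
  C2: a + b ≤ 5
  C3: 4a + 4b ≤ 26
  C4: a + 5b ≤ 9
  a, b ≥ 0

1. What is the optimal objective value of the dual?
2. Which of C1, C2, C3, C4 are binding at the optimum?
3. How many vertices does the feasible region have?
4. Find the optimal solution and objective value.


1. 8
2. C2, C4
3. 4
4. a = 4, b = 1, z = 8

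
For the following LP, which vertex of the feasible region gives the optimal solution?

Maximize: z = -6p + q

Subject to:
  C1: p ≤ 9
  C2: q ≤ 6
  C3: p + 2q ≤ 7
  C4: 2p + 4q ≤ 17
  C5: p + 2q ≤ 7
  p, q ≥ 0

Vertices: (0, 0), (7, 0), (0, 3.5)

Evaluate the objective at each vertex of the feasible region:
  z(0, 0) = 0
  z(7, 0) = -42
  z(0, 3.5) = 3.5  ←
The maximum is at p = 0, q = 3.5.

(0, 3.5)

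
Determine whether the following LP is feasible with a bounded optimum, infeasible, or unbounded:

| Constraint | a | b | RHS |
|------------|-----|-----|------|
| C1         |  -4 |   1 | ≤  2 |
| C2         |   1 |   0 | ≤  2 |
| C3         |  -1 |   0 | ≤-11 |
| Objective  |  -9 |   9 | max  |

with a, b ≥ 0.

Infeasible (no feasible solution exists)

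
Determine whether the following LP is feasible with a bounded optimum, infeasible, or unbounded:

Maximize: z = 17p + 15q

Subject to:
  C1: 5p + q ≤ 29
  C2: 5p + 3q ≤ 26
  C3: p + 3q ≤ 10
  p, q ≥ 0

Feasible with a bounded optimal solution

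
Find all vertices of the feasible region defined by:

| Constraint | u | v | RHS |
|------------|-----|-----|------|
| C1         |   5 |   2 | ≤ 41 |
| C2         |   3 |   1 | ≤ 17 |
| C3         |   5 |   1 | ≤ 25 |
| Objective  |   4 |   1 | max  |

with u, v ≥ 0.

(0, 0), (5, 0), (4, 5), (0, 17)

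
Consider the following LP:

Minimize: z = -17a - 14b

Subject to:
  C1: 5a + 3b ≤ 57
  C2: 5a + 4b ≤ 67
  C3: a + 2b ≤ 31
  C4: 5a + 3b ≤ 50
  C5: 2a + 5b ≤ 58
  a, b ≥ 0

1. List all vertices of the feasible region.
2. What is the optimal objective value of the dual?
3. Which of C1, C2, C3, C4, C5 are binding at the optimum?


1. (0, 0), (10, 0), (4, 10), (0, 11.6)
2. -208
3. C4, C5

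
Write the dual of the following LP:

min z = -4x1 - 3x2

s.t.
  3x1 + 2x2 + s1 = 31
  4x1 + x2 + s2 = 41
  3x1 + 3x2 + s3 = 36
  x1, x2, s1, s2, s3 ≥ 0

Primal min cᵀx s.t. Ax ≤ b, x ≥ 0  →  Dual max −bᵀy s.t. Aᵀy ≥ −c, y ≥ 0.

Maximize: z = -31y1 - 41y2 - 36y3

Subject to:
  3y1 + 4y2 + 3y3 ≥ 4
  2y1 + y2 + 3y3 ≥ 3
  y1, y2, y3 ≥ 0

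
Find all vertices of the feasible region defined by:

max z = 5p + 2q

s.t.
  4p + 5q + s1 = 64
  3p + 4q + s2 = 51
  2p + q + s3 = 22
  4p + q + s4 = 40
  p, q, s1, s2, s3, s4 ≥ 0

(0, 0), (10, 0), (9, 4), (7.667, 6.667), (1, 12), (0, 12.75)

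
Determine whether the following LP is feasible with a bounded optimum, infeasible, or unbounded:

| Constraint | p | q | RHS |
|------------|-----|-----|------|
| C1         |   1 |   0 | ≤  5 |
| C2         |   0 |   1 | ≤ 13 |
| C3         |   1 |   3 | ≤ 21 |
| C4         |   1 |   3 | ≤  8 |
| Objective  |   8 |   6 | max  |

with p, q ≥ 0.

Feasible with a bounded optimal solution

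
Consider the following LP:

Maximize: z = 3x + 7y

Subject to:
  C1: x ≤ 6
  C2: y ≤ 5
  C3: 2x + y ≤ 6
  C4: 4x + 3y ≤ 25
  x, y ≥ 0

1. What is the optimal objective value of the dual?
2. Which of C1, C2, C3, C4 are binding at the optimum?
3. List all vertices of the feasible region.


1. 36.5
2. C2, C3
3. (0, 0), (3, 0), (0.5, 5), (0, 5)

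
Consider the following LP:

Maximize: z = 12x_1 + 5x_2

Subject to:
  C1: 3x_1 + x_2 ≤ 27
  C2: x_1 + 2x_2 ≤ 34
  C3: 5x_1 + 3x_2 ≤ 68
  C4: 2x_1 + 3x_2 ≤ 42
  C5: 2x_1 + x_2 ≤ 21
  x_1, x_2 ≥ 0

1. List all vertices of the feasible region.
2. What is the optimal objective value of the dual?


1. (0, 0), (9, 0), (6, 9), (5.25, 10.5), (0, 14)
2. 117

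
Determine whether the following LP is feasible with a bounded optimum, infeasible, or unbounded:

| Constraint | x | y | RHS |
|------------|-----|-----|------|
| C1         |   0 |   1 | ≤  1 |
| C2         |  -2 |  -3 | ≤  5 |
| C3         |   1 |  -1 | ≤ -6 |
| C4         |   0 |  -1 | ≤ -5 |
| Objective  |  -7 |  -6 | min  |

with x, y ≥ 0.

Infeasible (no feasible solution exists)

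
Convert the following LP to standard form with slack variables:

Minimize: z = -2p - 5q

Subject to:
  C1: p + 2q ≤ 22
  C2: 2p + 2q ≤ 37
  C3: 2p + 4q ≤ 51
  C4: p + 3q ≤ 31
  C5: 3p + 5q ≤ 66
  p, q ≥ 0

min z = -2p - 5q

s.t.
  p + 2q + s1 = 22
  2p + 2q + s2 = 37
  2p + 4q + s3 = 51
  p + 3q + s4 = 31
  3p + 5q + s5 = 66
  p, q, s1, s2, s3, s4, s5 ≥ 0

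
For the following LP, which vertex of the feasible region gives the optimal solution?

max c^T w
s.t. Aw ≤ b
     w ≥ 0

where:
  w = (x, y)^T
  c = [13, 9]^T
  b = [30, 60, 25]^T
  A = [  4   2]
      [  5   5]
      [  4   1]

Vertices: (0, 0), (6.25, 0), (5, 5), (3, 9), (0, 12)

Evaluate the objective at each vertex of the feasible region:
  z(0, 0) = 0
  z(6.25, 0) = 81.25
  z(5, 5) = 110
  z(3, 9) = 120  ←
  z(0, 12) = 108
The maximum is at x = 3, y = 9.

(3, 9)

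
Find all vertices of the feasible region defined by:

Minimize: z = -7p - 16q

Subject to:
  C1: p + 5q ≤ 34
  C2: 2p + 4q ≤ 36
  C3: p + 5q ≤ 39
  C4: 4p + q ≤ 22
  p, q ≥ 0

(0, 0), (5.5, 0), (4, 6), (0, 6.8)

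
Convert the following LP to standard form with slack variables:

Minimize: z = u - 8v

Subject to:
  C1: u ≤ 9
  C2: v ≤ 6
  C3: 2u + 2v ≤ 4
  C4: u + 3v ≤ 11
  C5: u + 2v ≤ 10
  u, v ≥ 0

min z = u - 8v

s.t.
  u + s1 = 9
  v + s2 = 6
  2u + 2v + s3 = 4
  u + 3v + s4 = 11
  u + 2v + s5 = 10
  u, v, s1, s2, s3, s4, s5 ≥ 0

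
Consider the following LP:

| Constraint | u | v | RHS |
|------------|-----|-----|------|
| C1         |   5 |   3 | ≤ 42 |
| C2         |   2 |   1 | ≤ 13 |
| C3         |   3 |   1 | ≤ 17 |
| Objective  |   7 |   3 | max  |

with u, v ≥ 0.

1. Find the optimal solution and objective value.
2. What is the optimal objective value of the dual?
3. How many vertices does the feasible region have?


1. u = 4, v = 5, z = 43
2. 43
3. 4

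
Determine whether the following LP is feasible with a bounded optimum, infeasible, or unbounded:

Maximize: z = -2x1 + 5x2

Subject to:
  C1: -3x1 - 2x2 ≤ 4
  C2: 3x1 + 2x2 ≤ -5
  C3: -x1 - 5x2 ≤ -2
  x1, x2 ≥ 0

Infeasible (no feasible solution exists)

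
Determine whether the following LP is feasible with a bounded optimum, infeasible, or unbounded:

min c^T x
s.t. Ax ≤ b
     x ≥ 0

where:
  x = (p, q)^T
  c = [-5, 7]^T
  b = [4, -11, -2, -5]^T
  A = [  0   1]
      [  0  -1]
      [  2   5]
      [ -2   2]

Infeasible (no feasible solution exists)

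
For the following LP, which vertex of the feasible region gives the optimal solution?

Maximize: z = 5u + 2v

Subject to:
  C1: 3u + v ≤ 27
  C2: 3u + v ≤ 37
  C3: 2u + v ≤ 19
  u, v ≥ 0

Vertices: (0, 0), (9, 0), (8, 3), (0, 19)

Evaluate the objective at each vertex of the feasible region:
  z(0, 0) = 0
  z(9, 0) = 45
  z(8, 3) = 46  ←
  z(0, 19) = 38
The maximum is at u = 8, v = 3.

(8, 3)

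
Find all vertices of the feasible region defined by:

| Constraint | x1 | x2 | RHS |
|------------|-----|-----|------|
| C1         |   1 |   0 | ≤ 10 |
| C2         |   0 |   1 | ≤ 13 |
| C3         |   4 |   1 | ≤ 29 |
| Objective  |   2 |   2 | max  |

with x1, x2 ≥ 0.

(0, 0), (7.25, 0), (4, 13), (0, 13)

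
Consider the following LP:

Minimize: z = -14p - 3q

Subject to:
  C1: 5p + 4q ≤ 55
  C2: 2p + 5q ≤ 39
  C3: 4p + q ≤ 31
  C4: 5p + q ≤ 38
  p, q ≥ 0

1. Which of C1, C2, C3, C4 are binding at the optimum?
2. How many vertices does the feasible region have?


1. C3, C4
2. 5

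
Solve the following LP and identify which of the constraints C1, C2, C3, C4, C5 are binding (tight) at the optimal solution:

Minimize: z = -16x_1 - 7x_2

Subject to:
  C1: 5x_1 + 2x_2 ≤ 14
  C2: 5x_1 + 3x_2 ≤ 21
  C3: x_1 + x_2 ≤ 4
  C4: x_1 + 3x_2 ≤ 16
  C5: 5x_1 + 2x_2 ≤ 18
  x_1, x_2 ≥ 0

At x_1 = 2, x_2 = 2, compute slack b - a·x for each constraint:
  C1: 14 − 14 = 0  (binding)
  C2: 21 − 16 = 5  (slack)
  C3: 4 − 4 = 0  (binding)
  C4: 16 − 8 = 8  (slack)
  C5: 18 − 14 = 4  (slack)

Optimal: x_1 = 2, x_2 = 2
Binding: C1, C3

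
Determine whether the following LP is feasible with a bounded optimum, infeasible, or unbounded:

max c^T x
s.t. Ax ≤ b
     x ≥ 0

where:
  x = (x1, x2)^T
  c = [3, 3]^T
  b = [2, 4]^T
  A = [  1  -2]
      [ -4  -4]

Unbounded (objective can increase without bound)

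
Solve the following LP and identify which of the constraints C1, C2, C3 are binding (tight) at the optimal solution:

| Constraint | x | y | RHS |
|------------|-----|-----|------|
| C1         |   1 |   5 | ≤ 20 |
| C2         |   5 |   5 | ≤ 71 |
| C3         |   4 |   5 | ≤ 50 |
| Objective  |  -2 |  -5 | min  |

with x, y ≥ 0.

At x = 10, y = 2, compute slack b - a·x for each constraint:
  C1: 20 − 20 = 0  (binding)
  C2: 71 − 60 = 11  (slack)
  C3: 50 − 50 = 0  (binding)

Optimal: x = 10, y = 2
Binding: C1, C3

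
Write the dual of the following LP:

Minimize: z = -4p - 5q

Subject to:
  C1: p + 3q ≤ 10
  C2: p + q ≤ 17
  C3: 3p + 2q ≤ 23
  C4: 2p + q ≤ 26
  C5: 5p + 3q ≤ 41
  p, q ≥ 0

Primal min cᵀx s.t. Ax ≤ b, x ≥ 0  →  Dual max −bᵀy s.t. Aᵀy ≥ −c, y ≥ 0.

Maximize: z = -10y1 - 17y2 - 23y3 - 26y4 - 41y5

Subject to:
  y1 + y2 + 3y3 + 2y4 + 5y5 ≥ 4
  3y1 + y2 + 2y3 + y4 + 3y5 ≥ 5
  y1, y2, y3, y4, y5 ≥ 0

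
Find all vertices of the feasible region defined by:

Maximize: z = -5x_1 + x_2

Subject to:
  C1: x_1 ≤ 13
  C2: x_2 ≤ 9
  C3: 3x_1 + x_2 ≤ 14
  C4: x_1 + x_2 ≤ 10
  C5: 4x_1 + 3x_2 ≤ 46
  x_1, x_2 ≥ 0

(0, 0), (4.667, 0), (2, 8), (1, 9), (0, 9)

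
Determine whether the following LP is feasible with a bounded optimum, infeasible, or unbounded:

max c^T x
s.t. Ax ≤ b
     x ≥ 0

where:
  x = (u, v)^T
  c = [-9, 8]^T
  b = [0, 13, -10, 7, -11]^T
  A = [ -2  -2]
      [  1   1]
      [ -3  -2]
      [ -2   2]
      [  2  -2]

Infeasible (no feasible solution exists)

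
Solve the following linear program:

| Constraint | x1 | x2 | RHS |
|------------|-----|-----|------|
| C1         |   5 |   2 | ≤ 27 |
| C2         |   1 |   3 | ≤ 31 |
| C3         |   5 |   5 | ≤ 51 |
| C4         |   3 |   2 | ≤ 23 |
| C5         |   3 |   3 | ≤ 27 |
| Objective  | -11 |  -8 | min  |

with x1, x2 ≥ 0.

Evaluate the objective at each vertex of the feasible region:
  z(0, 0) = 0
  z(5.4, 0) = -59.4
  z(3, 6) = -81  ←
  z(0, 9) = -72
The minimum is at x1 = 3, x2 = 6.

x1 = 3, x2 = 6, z = -81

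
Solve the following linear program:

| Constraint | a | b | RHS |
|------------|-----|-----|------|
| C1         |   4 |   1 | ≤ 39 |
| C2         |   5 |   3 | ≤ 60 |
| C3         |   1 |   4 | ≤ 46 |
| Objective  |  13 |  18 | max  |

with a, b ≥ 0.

Evaluate the objective at each vertex of the feasible region:
  z(0, 0) = 0
  z(9.75, 0) = 126.8
  z(8.143, 6.429) = 221.6
  z(6, 10) = 258  ←
  z(0, 11.5) = 207
The maximum is at a = 6, b = 10.

a = 6, b = 10, z = 258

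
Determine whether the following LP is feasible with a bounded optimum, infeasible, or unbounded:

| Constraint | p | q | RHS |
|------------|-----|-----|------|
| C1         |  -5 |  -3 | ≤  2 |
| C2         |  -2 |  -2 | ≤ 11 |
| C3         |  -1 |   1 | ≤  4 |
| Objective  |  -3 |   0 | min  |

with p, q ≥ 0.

Unbounded (objective can decrease without bound)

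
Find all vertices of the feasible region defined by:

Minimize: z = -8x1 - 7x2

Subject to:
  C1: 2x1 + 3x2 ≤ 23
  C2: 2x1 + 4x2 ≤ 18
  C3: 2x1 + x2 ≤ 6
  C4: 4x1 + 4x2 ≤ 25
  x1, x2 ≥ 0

(0, 0), (3, 0), (1, 4), (0, 4.5)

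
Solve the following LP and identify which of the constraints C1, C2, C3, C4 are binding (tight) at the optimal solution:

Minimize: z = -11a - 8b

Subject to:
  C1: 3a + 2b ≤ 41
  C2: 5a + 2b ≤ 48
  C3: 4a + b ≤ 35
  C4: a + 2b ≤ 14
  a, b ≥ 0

At a = 8, b = 3, compute slack b - a·x for each constraint:
  C1: 41 − 30 = 11  (slack)
  C2: 48 − 46 = 2  (slack)
  C3: 35 − 35 = 0  (binding)
  C4: 14 − 14 = 0  (binding)

Optimal: a = 8, b = 3
Binding: C3, C4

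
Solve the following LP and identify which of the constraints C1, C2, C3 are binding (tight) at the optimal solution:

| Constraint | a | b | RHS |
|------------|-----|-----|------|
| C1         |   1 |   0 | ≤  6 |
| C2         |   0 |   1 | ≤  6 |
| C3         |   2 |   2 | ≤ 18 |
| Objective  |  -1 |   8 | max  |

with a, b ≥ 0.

At a = 0, b = 6, compute slack b - a·x for each constraint:
  C1: 6 − 0 = 6  (slack)
  C2: 6 − 6 = 0  (binding)
  C3: 18 − 12 = 6  (slack)

Optimal: a = 0, b = 6
Binding: C2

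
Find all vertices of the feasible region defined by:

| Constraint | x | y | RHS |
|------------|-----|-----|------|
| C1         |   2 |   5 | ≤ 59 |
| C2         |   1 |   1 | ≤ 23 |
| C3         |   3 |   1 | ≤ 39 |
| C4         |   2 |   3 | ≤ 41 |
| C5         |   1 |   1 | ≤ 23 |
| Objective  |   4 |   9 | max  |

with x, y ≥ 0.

(0, 0), (13, 0), (10.86, 6.429), (7, 9), (0, 11.8)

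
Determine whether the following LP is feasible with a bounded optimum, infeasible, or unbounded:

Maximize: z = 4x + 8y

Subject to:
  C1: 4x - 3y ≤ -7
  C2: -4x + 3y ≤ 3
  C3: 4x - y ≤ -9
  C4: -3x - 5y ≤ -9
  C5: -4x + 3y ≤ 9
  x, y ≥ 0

Infeasible (no feasible solution exists)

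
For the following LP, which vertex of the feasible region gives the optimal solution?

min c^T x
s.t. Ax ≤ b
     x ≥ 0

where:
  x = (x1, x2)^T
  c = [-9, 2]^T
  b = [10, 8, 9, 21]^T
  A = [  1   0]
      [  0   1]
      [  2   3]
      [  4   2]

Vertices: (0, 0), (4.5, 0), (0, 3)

Evaluate the objective at each vertex of the feasible region:
  z(0, 0) = 0
  z(4.5, 0) = -40.5  ←
  z(0, 3) = 6
The minimum is at x1 = 4.5, x2 = 0.

(4.5, 0)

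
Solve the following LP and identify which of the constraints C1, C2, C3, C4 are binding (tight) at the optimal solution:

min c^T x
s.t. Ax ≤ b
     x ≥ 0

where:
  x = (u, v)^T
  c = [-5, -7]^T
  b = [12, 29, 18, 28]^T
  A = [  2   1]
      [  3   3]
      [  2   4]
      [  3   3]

At u = 5, v = 2, compute slack b - a·x for each constraint:
  C1: 12 − 12 = 0  (binding)
  C2: 29 − 21 = 8  (slack)
  C3: 18 − 18 = 0  (binding)
  C4: 28 − 21 = 7  (slack)

Optimal: u = 5, v = 2
Binding: C1, C3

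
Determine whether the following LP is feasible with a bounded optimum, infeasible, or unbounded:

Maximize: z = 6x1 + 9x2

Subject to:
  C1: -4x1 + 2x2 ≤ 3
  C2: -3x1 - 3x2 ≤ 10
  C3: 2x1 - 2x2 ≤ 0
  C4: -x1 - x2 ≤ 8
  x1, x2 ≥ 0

Unbounded (objective can increase without bound)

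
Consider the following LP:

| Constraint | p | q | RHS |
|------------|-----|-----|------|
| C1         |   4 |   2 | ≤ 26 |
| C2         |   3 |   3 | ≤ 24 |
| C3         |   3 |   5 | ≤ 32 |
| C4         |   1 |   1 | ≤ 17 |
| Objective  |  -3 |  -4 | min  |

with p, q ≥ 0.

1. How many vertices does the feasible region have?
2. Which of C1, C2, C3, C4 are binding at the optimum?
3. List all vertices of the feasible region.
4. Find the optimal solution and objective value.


1. 5
2. C2, C3
3. (0, 0), (6.5, 0), (5, 3), (4, 4), (0, 6.4)
4. p = 4, q = 4, z = -28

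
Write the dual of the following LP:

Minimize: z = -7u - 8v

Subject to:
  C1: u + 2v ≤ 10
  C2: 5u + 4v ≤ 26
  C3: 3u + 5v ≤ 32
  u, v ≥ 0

Primal min cᵀx s.t. Ax ≤ b, x ≥ 0  →  Dual max −bᵀy s.t. Aᵀy ≥ −c, y ≥ 0.

Maximize: z = -10y1 - 26y2 - 32y3

Subject to:
  y1 + 5y2 + 3y3 ≥ 7
  2y1 + 4y2 + 5y3 ≥ 8
  y1, y2, y3 ≥ 0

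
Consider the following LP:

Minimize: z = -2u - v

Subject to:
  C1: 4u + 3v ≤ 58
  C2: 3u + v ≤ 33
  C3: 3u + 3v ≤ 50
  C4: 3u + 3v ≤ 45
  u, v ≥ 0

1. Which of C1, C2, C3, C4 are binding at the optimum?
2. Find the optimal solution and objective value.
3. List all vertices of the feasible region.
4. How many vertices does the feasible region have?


1. C2, C4
2. u = 9, v = 6, z = -24
3. (0, 0), (11, 0), (9, 6), (0, 15)
4. 4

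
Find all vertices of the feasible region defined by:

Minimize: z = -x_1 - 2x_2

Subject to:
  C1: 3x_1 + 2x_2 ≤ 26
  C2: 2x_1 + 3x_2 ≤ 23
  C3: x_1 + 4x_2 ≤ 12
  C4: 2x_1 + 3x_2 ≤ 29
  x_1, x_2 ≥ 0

(0, 0), (8.667, 0), (8, 1), (0, 3)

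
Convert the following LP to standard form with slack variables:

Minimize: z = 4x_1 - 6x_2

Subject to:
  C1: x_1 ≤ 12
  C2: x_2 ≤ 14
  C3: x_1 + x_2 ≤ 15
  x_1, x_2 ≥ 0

min z = 4x_1 - 6x_2

s.t.
  x_1 + s1 = 12
  x_2 + s2 = 14
  x_1 + x_2 + s3 = 15
  x_1, x_2, s1, s2, s3 ≥ 0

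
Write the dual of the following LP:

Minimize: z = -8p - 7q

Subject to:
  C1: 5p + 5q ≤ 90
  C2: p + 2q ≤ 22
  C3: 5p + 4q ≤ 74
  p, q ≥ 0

Primal min cᵀx s.t. Ax ≤ b, x ≥ 0  →  Dual max −bᵀy s.t. Aᵀy ≥ −c, y ≥ 0.

Maximize: z = -90y1 - 22y2 - 74y3

Subject to:
  5y1 + y2 + 5y3 ≥ 8
  5y1 + 2y2 + 4y3 ≥ 7
  y1, y2, y3 ≥ 0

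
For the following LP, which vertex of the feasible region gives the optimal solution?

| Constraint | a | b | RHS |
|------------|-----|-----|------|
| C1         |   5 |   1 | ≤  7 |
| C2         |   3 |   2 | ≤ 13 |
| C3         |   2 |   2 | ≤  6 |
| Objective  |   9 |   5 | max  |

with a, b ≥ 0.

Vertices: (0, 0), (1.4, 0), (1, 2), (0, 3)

Evaluate the objective at each vertex of the feasible region:
  z(0, 0) = 0
  z(1.4, 0) = 12.6
  z(1, 2) = 19  ←
  z(0, 3) = 15
The maximum is at a = 1, b = 2.

(1, 2)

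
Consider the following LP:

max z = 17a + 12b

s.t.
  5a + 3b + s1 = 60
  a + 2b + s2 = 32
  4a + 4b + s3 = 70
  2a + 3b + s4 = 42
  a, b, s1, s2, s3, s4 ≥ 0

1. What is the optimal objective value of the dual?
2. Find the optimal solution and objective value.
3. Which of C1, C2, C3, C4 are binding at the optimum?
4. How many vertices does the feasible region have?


1. 222
2. a = 6, b = 10, z = 222
3. C1, C4
4. 4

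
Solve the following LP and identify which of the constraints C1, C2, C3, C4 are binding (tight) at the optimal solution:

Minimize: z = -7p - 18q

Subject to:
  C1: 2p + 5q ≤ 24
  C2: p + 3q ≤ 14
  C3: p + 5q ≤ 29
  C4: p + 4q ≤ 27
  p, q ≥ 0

At p = 2, q = 4, compute slack b - a·x for each constraint:
  C1: 24 − 24 = 0  (binding)
  C2: 14 − 14 = 0  (binding)
  C3: 29 − 22 = 7  (slack)
  C4: 27 − 18 = 9  (slack)

Optimal: p = 2, q = 4
Binding: C1, C2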